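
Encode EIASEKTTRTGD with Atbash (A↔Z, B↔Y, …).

E(4) → V(21)
I(8) → R(17)
A(0) → Z(25)
S(18) → H(7)
E(4) → V(21)
K(10) → P(15)
T(19) → G(6)
T(19) → G(6)
R(17) → I(8)
T(19) → G(6)
G(6) → T(19)
D(3) → W(22)

VRZHVPGGIGTW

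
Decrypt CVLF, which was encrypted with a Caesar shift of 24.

EXNH

C(2): 2−24=-22≡4 → E
V(21): 21−24=-3≡23 → X
L(11): 11−24=-13≡13 → N
F(5): 5−24=-19≡7 → H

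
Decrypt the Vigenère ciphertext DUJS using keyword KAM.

Repeat the key across the ciphertext: KAMK
D(3)−K(10): -7≡19 → T
U(20)−A(0): 20 → U
J(9)−M(12): -3≡23 → X
S(18)−K(10): 8 → I

TUXI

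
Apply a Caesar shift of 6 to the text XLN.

X(23): 23+6=29≡3 → D
L(11): 11+6=17 → R
N(13): 13+6=19 → T

DRT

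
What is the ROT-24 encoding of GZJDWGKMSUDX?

G(6): 6+24=30≡4 → E
Z(25): 25+24=49≡23 → X
J(9): 9+24=33≡7 → H
D(3): 3+24=27≡1 → B
W(22): 22+24=46≡20 → U
G(6): 6+24=30≡4 → E
K(10): 10+24=34≡8 → I
M(12): 12+24=36≡10 → K
S(18): 18+24=42≡16 → Q
U(20): 20+24=44≡18 → S
D(3): 3+24=27≡1 → B
X(23): 23+24=47≡21 → V

EXHBUEIKQSBV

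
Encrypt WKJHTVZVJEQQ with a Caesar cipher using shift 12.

IWVTFHLHVQCC

W(22): 22+12=34≡8 → I
K(10): 10+12=22 → W
J(9): 9+12=21 → V
H(7): 7+12=19 → T
T(19): 19+12=31≡5 → F
V(21): 21+12=33≡7 → H
Z(25): 25+12=37≡11 → L
V(21): 21+12=33≡7 → H
J(9): 9+12=21 → V
E(4): 4+12=16 → Q
Q(16): 16+12=28≡2 → C
Q(16): 16+12=28≡2 → C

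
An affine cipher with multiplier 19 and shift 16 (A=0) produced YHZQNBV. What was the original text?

The inverse of 19 mod 26 is 11, since 19·11=209≡1. Apply D(y)=11·(y−16) mod 26:
Y(24): 11·(24−16)=88≡10 → K
H(7): 11·(7−16)=-99≡5 → F
Z(25): 11·(25−16)=99≡21 → V
Q(16): 11·(16−16)=0 → A
N(13): 11·(13−16)=-33≡19 → T
B(1): 11·(1−16)=-165≡17 → R
V(21): 11·(21−16)=55≡3 → D

KFVATRD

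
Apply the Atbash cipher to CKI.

XPR

C(2) → X(23)
K(10) → P(15)
I(8) → R(17)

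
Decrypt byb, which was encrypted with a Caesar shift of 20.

heh

b(1): 1−20=-19≡7 → h
y(24): 24−20=4 → e
b(1): 1−20=-19≡7 → h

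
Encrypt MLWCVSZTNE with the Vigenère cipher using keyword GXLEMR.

SIHGHJFQYI

Repeat the key across the message: GXLEMRGXLE
M(12)+G(6): 18 → S
L(11)+X(23): 34≡8 → I
W(22)+L(11): 33≡7 → H
C(2)+E(4): 6 → G
V(21)+M(12): 33≡7 → H
S(18)+R(17): 35≡9 → J
Z(25)+G(6): 31≡5 → F
T(19)+X(23): 42≡16 → Q
N(13)+L(11): 24 → Y
E(4)+E(4): 8 → I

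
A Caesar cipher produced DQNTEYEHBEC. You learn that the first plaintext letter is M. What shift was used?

From the crib: D(3)−M(12)=-9≡17, so the shift is 17.

17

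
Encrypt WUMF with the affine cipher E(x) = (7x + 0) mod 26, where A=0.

W(22): 7·22+0=154≡24 → Y
U(20): 7·20+0=140≡10 → K
M(12): 7·12+0=84≡6 → G
F(5): 7·5+0=35≡9 → J

YKGJ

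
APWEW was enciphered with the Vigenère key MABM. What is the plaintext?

OPVSK

Repeat the key across the ciphertext: MABMM
A(0)−M(12): -12≡14 → O
P(15)−A(0): 15 → P
W(22)−B(1): 21 → V
E(4)−M(12): -8≡18 → S
W(22)−M(12): 10 → K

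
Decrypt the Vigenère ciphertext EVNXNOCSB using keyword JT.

Repeat the key across the ciphertext: JTJTJTJTJ
E(4)−J(9): -5≡21 → V
V(21)−T(19): 2 → C
N(13)−J(9): 4 → E
X(23)−T(19): 4 → E
N(13)−J(9): 4 → E
O(14)−T(19): -5≡21 → V
C(2)−J(9): -7≡19 → T
S(18)−T(19): -1≡25 → Z
B(1)−J(9): -8≡18 → S

VCEEEVTZS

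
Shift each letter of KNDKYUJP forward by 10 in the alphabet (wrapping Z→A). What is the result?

UXNUIETZ

K(10): 10+10=20 → U
N(13): 13+10=23 → X
D(3): 3+10=13 → N
K(10): 10+10=20 → U
Y(24): 24+10=34≡8 → I
U(20): 20+10=30≡4 → E
J(9): 9+10=19 → T
P(15): 15+10=25 → Z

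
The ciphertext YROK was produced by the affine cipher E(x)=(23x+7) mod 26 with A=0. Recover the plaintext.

DOPZ

The inverse of 23 mod 26 is 17, since 23·17=391≡1. Apply D(y)=17·(y−7) mod 26:
Y(24): 17·(24−7)=289≡3 → D
R(17): 17·(17−7)=170≡14 → O
O(14): 17·(14−7)=119≡15 → P
K(10): 17·(10−7)=51≡25 → Z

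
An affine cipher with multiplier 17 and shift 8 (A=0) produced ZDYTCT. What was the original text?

The inverse of 17 mod 26 is 23, since 17·23=391≡1. Apply D(y)=23·(y−8) mod 26:
Z(25): 23·(25−8)=391≡1 → B
D(3): 23·(3−8)=-115≡15 → P
Y(24): 23·(24−8)=368≡4 → E
T(19): 23·(19−8)=253≡19 → T
C(2): 23·(2−8)=-138≡18 → S
T(19): 23·(19−8)=253≡19 → T

BPETST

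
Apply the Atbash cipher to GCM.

TXN

G(6) → T(19)
C(2) → X(23)
M(12) → N(13)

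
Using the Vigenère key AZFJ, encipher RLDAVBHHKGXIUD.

RKIJVAMQKFCRUC

Repeat the key across the message: AZFJAZFJAZFJAZ
R(17)+A(0): 17 → R
L(11)+Z(25): 36≡10 → K
D(3)+F(5): 8 → I
A(0)+J(9): 9 → J
V(21)+A(0): 21 → V
B(1)+Z(25): 26≡0 → A
H(7)+F(5): 12 → M
H(7)+J(9): 16 → Q
K(10)+A(0): 10 → K
G(6)+Z(25): 31≡5 → F
X(23)+F(5): 28≡2 → C
I(8)+J(9): 17 → R
U(20)+A(0): 20 → U
D(3)+Z(25): 28≡2 → C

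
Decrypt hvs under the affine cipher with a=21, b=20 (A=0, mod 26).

nfq

The inverse of 21 mod 26 is 5, since 21·5=105≡1. Apply D(y)=5·(y−20) mod 26:
h(7): 5·(7−20)=-65≡13 → n
v(21): 5·(21−20)=5 → f
s(18): 5·(18−20)=-10≡16 → q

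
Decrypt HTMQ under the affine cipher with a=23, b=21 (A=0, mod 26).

WSDT

The inverse of 23 mod 26 is 17, since 23·17=391≡1. Apply D(y)=17·(y−21) mod 26:
H(7): 17·(7−21)=-238≡22 → W
T(19): 17·(19−21)=-34≡18 → S
M(12): 17·(12−21)=-153≡3 → D
Q(16): 17·(16−21)=-85≡19 → T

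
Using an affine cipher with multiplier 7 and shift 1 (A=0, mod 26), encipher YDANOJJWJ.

Y(24): 7·24+1=169≡13 → N
D(3): 7·3+1=22 → W
A(0): 7·0+1=1 → B
N(13): 7·13+1=92≡14 → O
O(14): 7·14+1=99≡21 → V
J(9): 7·9+1=64≡12 → M
J(9): 7·9+1=64≡12 → M
W(22): 7·22+1=155≡25 → Z
J(9): 7·9+1=64≡12 → M

NWBOVMMZM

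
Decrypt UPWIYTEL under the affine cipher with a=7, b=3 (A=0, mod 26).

VYZXDGPQ

The inverse of 7 mod 26 is 15, since 7·15=105≡1. Apply D(y)=15·(y−3) mod 26:
U(20): 15·(20−3)=255≡21 → V
P(15): 15·(15−3)=180≡24 → Y
W(22): 15·(22−3)=285≡25 → Z
I(8): 15·(8−3)=75≡23 → X
Y(24): 15·(24−3)=315≡3 → D
T(19): 15·(19−3)=240≡6 → G
E(4): 15·(4−3)=15 → P
L(11): 15·(11−3)=120≡16 → Q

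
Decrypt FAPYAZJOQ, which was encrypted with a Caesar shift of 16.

PKZIKJTYA

F(5): 5−16=-11≡15 → P
A(0): 0−16=-16≡10 → K
P(15): 15−16=-1≡25 → Z
Y(24): 24−16=8 → I
A(0): 0−16=-16≡10 → K
Z(25): 25−16=9 → J
J(9): 9−16=-7≡19 → T
O(14): 14−16=-2≡24 → Y
Q(16): 16−16=0 → A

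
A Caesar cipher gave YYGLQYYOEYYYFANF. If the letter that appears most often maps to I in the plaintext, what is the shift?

The most frequent ciphertext letter is Y (appears 7 times).
Y is position 24; I is position 8.
Shift = 16.

16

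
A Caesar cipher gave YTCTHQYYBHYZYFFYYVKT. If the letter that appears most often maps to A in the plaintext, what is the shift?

24

The most frequent ciphertext letter is Y (appears 7 times).
Y is position 24; A is position 0.
Shift = 24.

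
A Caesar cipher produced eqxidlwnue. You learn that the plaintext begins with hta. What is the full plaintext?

From the crib: e(4)−h(7)=-3≡23, so the shift is 23.
Subtract 23 from each ciphertext letter:
e(4): 4−23=-19≡7 → h
q(16): 16−23=-7≡19 → t
x(23): 23−23=0 → a
i(8): 8−23=-15≡11 → l
d(3): 3−23=-20≡6 → g
l(11): 11−23=-12≡14 → o
w(22): 22−23=-1≡25 → z
n(13): 13−23=-10≡16 → q
u(20): 20−23=-3≡23 → x
e(4): 4−23=-19≡7 → h

htalgozqxh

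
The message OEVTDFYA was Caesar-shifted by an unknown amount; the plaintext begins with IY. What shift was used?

6

From the crib: O(14)−I(8)=6, so the shift is 6.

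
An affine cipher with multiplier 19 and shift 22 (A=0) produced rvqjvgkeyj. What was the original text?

The inverse of 19 mod 26 is 11, since 19·11=209≡1. Apply D(y)=11·(y−22) mod 26:
r(17): 11·(17−22)=-55≡23 → x
v(21): 11·(21−22)=-11≡15 → p
q(16): 11·(16−22)=-66≡12 → m
j(9): 11·(9−22)=-143≡13 → n
v(21): 11·(21−22)=-11≡15 → p
g(6): 11·(6−22)=-176≡6 → g
k(10): 11·(10−22)=-132≡24 → y
e(4): 11·(4−22)=-198≡10 → k
y(24): 11·(24−22)=22 → w
j(9): 11·(9−22)=-143≡13 → n

xpmnpgykwn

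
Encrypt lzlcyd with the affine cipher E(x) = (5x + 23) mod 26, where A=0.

l(11): 5·11+23=78≡0 → a
z(25): 5·25+23=148≡18 → s
l(11): 5·11+23=78≡0 → a
c(2): 5·2+23=33≡7 → h
y(24): 5·24+23=143≡13 → n
d(3): 5·3+23=38≡12 → m

asahnm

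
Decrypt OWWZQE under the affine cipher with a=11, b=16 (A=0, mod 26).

OKKPAG

The inverse of 11 mod 26 is 19, since 11·19=209≡1. Apply D(y)=19·(y−16) mod 26:
O(14): 19·(14−16)=-38≡14 → O
W(22): 19·(22−16)=114≡10 → K
W(22): 19·(22−16)=114≡10 → K
Z(25): 19·(25−16)=171≡15 → P
Q(16): 19·(16−16)=0 → A
E(4): 19·(4−16)=-228≡6 → G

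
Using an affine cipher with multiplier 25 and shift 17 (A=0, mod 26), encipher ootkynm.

o(14): 25·14+17=367≡3 → d
o(14): 25·14+17=367≡3 → d
t(19): 25·19+17=492≡24 → y
k(10): 25·10+17=267≡7 → h
y(24): 25·24+17=617≡19 → t
n(13): 25·13+17=342≡4 → e
m(12): 25·12+17=317≡5 → f

ddyhtef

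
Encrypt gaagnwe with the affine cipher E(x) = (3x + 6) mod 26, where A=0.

g(6): 3·6+6=24 → y
a(0): 3·0+6=6 → g
a(0): 3·0+6=6 → g
g(6): 3·6+6=24 → y
n(13): 3·13+6=45≡19 → t
w(22): 3·22+6=72≡20 → u
e(4): 3·4+6=18 → s

yggytus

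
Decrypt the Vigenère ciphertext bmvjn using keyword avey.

Repeat the key across the ciphertext: aveya
b(1)−a(0): 1 → b
m(12)−v(21): -9≡17 → r
v(21)−e(4): 17 → r
j(9)−y(24): -15≡11 → l
n(13)−a(0): 13 → n

brrln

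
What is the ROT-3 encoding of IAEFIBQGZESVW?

I(8): 8+3=11 → L
A(0): 0+3=3 → D
E(4): 4+3=7 → H
F(5): 5+3=8 → I
I(8): 8+3=11 → L
B(1): 1+3=4 → E
Q(16): 16+3=19 → T
G(6): 6+3=9 → J
Z(25): 25+3=28≡2 → C
E(4): 4+3=7 → H
S(18): 18+3=21 → V
V(21): 21+3=24 → Y
W(22): 22+3=25 → Z

LDHILETJCHVYZ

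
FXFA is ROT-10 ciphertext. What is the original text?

VNVQ

F(5): 5−10=-5≡21 → V
X(23): 23−10=13 → N
F(5): 5−10=-5≡21 → V
A(0): 0−10=-10≡16 → Q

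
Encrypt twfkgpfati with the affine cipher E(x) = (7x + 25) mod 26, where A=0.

cxirpaizcd

t(19): 7·19+25=158≡2 → c
w(22): 7·22+25=179≡23 → x
f(5): 7·5+25=60≡8 → i
k(10): 7·10+25=95≡17 → r
g(6): 7·6+25=67≡15 → p
p(15): 7·15+25=130≡0 → a
f(5): 7·5+25=60≡8 → i
a(0): 7·0+25=25 → z
t(19): 7·19+25=158≡2 → c
i(8): 7·8+25=81≡3 → d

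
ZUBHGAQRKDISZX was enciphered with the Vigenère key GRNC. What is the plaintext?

TDOFAJDPEMVQTG

Repeat the key across the ciphertext: GRNCGRNCGRNCGR
Z(25)−G(6): 19 → T
U(20)−R(17): 3 → D
B(1)−N(13): -12≡14 → O
H(7)−C(2): 5 → F
G(6)−G(6): 0 → A
A(0)−R(17): -17≡9 → J
Q(16)−N(13): 3 → D
R(17)−C(2): 15 → P
K(10)−G(6): 4 → E
D(3)−R(17): -14≡12 → M
I(8)−N(13): -5≡21 → V
S(18)−C(2): 16 → Q
Z(25)−G(6): 19 → T
X(23)−R(17): 6 → G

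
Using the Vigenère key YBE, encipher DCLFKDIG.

Repeat the key across the message: YBEYBEYB
D(3)+Y(24): 27≡1 → B
C(2)+B(1): 3 → D
L(11)+E(4): 15 → P
F(5)+Y(24): 29≡3 → D
K(10)+B(1): 11 → L
D(3)+E(4): 7 → H
I(8)+Y(24): 32≡6 → G
G(6)+B(1): 7 → H

BDPDLHGH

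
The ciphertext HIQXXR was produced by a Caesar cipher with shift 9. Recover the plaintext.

H(7): 7−9=-2≡24 → Y
I(8): 8−9=-1≡25 → Z
Q(16): 16−9=7 → H
X(23): 23−9=14 → O
X(23): 23−9=14 → O
R(17): 17−9=8 → I

YZHOOI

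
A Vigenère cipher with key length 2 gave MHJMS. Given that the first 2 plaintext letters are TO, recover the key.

TT

Subtract each crib letter from the matching ciphertext letter (mod 26):
M(12)−T(19)=-7≡19 → T
H(7)−O(14)=-7≡19 → T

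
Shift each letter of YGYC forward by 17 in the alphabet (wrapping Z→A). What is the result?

Y(24): 24+17=41≡15 → P
G(6): 6+17=23 → X
Y(24): 24+17=41≡15 → P
C(2): 2+17=19 → T

PXPT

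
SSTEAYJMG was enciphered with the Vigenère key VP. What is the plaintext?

Repeat the key across the ciphertext: VPVPVPVPV
S(18)−V(21): -3≡23 → X
S(18)−P(15): 3 → D
T(19)−V(21): -2≡24 → Y
E(4)−P(15): -11≡15 → P
A(0)−V(21): -21≡5 → F
Y(24)−P(15): 9 → J
J(9)−V(21): -12≡14 → O
M(12)−P(15): -3≡23 → X
G(6)−V(21): -15≡11 → L

XDYPFJOXL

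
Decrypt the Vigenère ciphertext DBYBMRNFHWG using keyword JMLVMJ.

UPNGAIETWBU

Repeat the key across the ciphertext: JMLVMJJMLVM
D(3)−J(9): -6≡20 → U
B(1)−M(12): -11≡15 → P
Y(24)−L(11): 13 → N
B(1)−V(21): -20≡6 → G
M(12)−M(12): 0 → A
R(17)−J(9): 8 → I
N(13)−J(9): 4 → E
F(5)−M(12): -7≡19 → T
H(7)−L(11): -4≡22 → W
W(22)−V(21): 1 → B
G(6)−M(12): -6≡20 → U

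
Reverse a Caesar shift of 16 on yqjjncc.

y(24): 24−16=8 → i
q(16): 16−16=0 → a
j(9): 9−16=-7≡19 → t
j(9): 9−16=-7≡19 → t
n(13): 13−16=-3≡23 → x
c(2): 2−16=-14≡12 → m
c(2): 2−16=-14≡12 → m

iattxmm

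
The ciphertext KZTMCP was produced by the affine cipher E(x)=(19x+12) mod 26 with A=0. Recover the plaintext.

The inverse of 19 mod 26 is 11, since 19·11=209≡1. Apply D(y)=11·(y−12) mod 26:
K(10): 11·(10−12)=-22≡4 → E
Z(25): 11·(25−12)=143≡13 → N
T(19): 11·(19−12)=77≡25 → Z
M(12): 11·(12−12)=0 → A
C(2): 11·(2−12)=-110≡20 → U
P(15): 11·(15−12)=33≡7 → H

ENZAUH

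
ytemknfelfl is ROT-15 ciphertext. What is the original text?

jepxvyqpwqw

y(24): 24−15=9 → j
t(19): 19−15=4 → e
e(4): 4−15=-11≡15 → p
m(12): 12−15=-3≡23 → x
k(10): 10−15=-5≡21 → v
n(13): 13−15=-2≡24 → y
f(5): 5−15=-10≡16 → q
e(4): 4−15=-11≡15 → p
l(11): 11−15=-4≡22 → w
f(5): 5−15=-10≡16 → q
l(11): 11−15=-4≡22 → w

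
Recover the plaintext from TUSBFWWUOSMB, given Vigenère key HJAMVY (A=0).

Repeat the key across the ciphertext: HJAMVYHJAMVY
T(19)−H(7): 12 → M
U(20)−J(9): 11 → L
S(18)−A(0): 18 → S
B(1)−M(12): -11≡15 → P
F(5)−V(21): -16≡10 → K
W(22)−Y(24): -2≡24 → Y
W(22)−H(7): 15 → P
U(20)−J(9): 11 → L
O(14)−A(0): 14 → O
S(18)−M(12): 6 → G
M(12)−V(21): -9≡17 → R
B(1)−Y(24): -23≡3 → D

MLSPKYPLOGRD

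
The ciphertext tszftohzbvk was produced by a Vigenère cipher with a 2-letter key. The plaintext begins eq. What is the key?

Subtract each crib letter from the matching ciphertext letter (mod 26):
t(19)−e(4)=15 → p
s(18)−q(16)=2 → c

pc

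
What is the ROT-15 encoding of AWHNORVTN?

PLWCDGKIC

A(0): 0+15=15 → P
W(22): 22+15=37≡11 → L
H(7): 7+15=22 → W
N(13): 13+15=28≡2 → C
O(14): 14+15=29≡3 → D
R(17): 17+15=32≡6 → G
V(21): 21+15=36≡10 → K
T(19): 19+15=34≡8 → I
N(13): 13+15=28≡2 → C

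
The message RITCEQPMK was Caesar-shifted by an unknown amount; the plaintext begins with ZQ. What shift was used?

18

From the crib: R(17)−Z(25)=-8≡18, so the shift is 18.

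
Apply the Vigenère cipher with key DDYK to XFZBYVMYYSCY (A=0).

AIXLBYKIBVAI

Repeat the key across the message: DDYKDDYKDDYK
X(23)+D(3): 26≡0 → A
F(5)+D(3): 8 → I
Z(25)+Y(24): 49≡23 → X
B(1)+K(10): 11 → L
Y(24)+D(3): 27≡1 → B
V(21)+D(3): 24 → Y
M(12)+Y(24): 36≡10 → K
Y(24)+K(10): 34≡8 → I
Y(24)+D(3): 27≡1 → B
S(18)+D(3): 21 → V
C(2)+Y(24): 26≡0 → A
Y(24)+K(10): 34≡8 → I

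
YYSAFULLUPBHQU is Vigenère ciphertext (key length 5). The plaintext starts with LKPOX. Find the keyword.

Subtract each crib letter from the matching ciphertext letter (mod 26):
Y(24)−L(11)=13 → N
Y(24)−K(10)=14 → O
S(18)−P(15)=3 → D
A(0)−O(14)=-14≡12 → M
F(5)−X(23)=-18≡8 → I

NODMI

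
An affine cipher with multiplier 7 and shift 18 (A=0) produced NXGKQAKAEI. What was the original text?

The inverse of 7 mod 26 is 15, since 7·15=105≡1. Apply D(y)=15·(y−18) mod 26:
N(13): 15·(13−18)=-75≡3 → D
X(23): 15·(23−18)=75≡23 → X
G(6): 15·(6−18)=-180≡2 → C
K(10): 15·(10−18)=-120≡10 → K
Q(16): 15·(16−18)=-30≡22 → W
A(0): 15·(0−18)=-270≡16 → Q
K(10): 15·(10−18)=-120≡10 → K
A(0): 15·(0−18)=-270≡16 → Q
E(4): 15·(4−18)=-210≡24 → Y
I(8): 15·(8−18)=-150≡6 → G

DXCKWQKQYG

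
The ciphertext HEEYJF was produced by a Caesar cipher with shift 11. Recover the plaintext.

WTTNYU

H(7): 7−11=-4≡22 → W
E(4): 4−11=-7≡19 → T
E(4): 4−11=-7≡19 → T
Y(24): 24−11=13 → N
J(9): 9−11=-2≡24 → Y
F(5): 5−11=-6≡20 → U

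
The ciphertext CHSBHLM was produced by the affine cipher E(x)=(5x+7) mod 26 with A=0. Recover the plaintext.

ZAXEAGB

The inverse of 5 mod 26 is 21, since 5·21=105≡1. Apply D(y)=21·(y−7) mod 26:
C(2): 21·(2−7)=-105≡25 → Z
H(7): 21·(7−7)=0 → A
S(18): 21·(18−7)=231≡23 → X
B(1): 21·(1−7)=-126≡4 → E
H(7): 21·(7−7)=0 → A
L(11): 21·(11−7)=84≡6 → G
M(12): 21·(12−7)=105≡1 → B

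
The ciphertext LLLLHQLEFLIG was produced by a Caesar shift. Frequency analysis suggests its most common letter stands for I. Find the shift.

The most frequent ciphertext letter is L (appears 6 times).
L is position 11; I is position 8.
Shift = 3.

3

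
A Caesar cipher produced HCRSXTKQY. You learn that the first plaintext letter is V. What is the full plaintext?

From the crib: H(7)−V(21)=-14≡12, so the shift is 12.
Subtract 12 from each ciphertext letter:
H(7): 7−12=-5≡21 → V
C(2): 2−12=-10≡16 → Q
R(17): 17−12=5 → F
S(18): 18−12=6 → G
X(23): 23−12=11 → L
T(19): 19−12=7 → H
K(10): 10−12=-2≡24 → Y
Q(16): 16−12=4 → E
Y(24): 24−12=12 → M

VQFGLHYEM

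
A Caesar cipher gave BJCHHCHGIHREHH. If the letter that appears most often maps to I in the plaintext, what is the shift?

The most frequent ciphertext letter is H (appears 6 times).
H is position 7; I is position 8.
Shift = -1≡25.

25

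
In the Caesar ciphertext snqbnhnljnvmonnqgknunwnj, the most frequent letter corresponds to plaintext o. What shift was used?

The most frequent ciphertext letter is n (appears 9 times).
n is position 13; o is position 14.
Shift = -1≡25.

25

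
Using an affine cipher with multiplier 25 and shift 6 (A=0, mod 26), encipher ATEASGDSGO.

GNCGOADOAS

A(0): 25·0+6=6 → G
T(19): 25·19+6=481≡13 → N
E(4): 25·4+6=106≡2 → C
A(0): 25·0+6=6 → G
S(18): 25·18+6=456≡14 → O
G(6): 25·6+6=156≡0 → A
D(3): 25·3+6=81≡3 → D
S(18): 25·18+6=456≡14 → O
G(6): 25·6+6=156≡0 → A
O(14): 25·14+6=356≡18 → S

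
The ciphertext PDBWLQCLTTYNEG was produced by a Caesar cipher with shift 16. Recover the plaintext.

ZNLGVAMVDDIXOQ

P(15): 15−16=-1≡25 → Z
D(3): 3−16=-13≡13 → N
B(1): 1−16=-15≡11 → L
W(22): 22−16=6 → G
L(11): 11−16=-5≡21 → V
Q(16): 16−16=0 → A
C(2): 2−16=-14≡12 → M
L(11): 11−16=-5≡21 → V
T(19): 19−16=3 → D
T(19): 19−16=3 → D
Y(24): 24−16=8 → I
N(13): 13−16=-3≡23 → X
E(4): 4−16=-12≡14 → O
G(6): 6−16=-10≡16 → Q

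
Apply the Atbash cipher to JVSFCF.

J(9) → Q(16)
V(21) → E(4)
S(18) → H(7)
F(5) → U(20)
C(2) → X(23)
F(5) → U(20)

QEHUXU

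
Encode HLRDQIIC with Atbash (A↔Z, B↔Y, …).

SOIWJRRX

H(7) → S(18)
L(11) → O(14)
R(17) → I(8)
D(3) → W(22)
Q(16) → J(9)
I(8) → R(17)
I(8) → R(17)
C(2) → X(23)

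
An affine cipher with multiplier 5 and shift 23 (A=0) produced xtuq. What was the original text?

aupj

The inverse of 5 mod 26 is 21, since 5·21=105≡1. Apply D(y)=21·(y−23) mod 26:
x(23): 21·(23−23)=0 → a
t(19): 21·(19−23)=-84≡20 → u
u(20): 21·(20−23)=-63≡15 → p
q(16): 21·(16−23)=-147≡9 → j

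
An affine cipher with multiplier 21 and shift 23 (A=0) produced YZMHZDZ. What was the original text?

FKXYKEK

The inverse of 21 mod 26 is 5, since 21·5=105≡1. Apply D(y)=5·(y−23) mod 26:
Y(24): 5·(24−23)=5 → F
Z(25): 5·(25−23)=10 → K
M(12): 5·(12−23)=-55≡23 → X
H(7): 5·(7−23)=-80≡24 → Y
Z(25): 5·(25−23)=10 → K
D(3): 5·(3−23)=-100≡4 → E
Z(25): 5·(25−23)=10 → K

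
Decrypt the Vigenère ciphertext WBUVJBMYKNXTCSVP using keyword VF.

Repeat the key across the ciphertext: VFVFVFVFVFVFVFVF
W(22)−V(21): 1 → B
B(1)−F(5): -4≡22 → W
U(20)−V(21): -1≡25 → Z
V(21)−F(5): 16 → Q
J(9)−V(21): -12≡14 → O
B(1)−F(5): -4≡22 → W
M(12)−V(21): -9≡17 → R
Y(24)−F(5): 19 → T
K(10)−V(21): -11≡15 → P
N(13)−F(5): 8 → I
X(23)−V(21): 2 → C
T(19)−F(5): 14 → O
C(2)−V(21): -19≡7 → H
S(18)−F(5): 13 → N
V(21)−V(21): 0 → A
P(15)−F(5): 10 → K

BWZQOWRTPICOHNAK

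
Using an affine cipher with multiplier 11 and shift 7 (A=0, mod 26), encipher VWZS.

EPWX

V(21): 11·21+7=238≡4 → E
W(22): 11·22+7=249≡15 → P
Z(25): 11·25+7=282≡22 → W
S(18): 11·18+7=205≡23 → X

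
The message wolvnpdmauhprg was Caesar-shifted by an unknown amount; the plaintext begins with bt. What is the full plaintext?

btqasuirfzmuwl

From the crib: w(22)−b(1)=21, so the shift is 21.
Subtract 21 from each ciphertext letter:
w(22): 22−21=1 → b
o(14): 14−21=-7≡19 → t
l(11): 11−21=-10≡16 → q
v(21): 21−21=0 → a
n(13): 13−21=-8≡18 → s
p(15): 15−21=-6≡20 → u
d(3): 3−21=-18≡8 → i
m(12): 12−21=-9≡17 → r
a(0): 0−21=-21≡5 → f
u(20): 20−21=-1≡25 → z
h(7): 7−21=-14≡12 → m
p(15): 15−21=-6≡20 → u
r(17): 17−21=-4≡22 → w
g(6): 6−21=-15≡11 → l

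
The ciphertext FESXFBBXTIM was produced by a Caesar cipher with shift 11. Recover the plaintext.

F(5): 5−11=-6≡20 → U
E(4): 4−11=-7≡19 → T
S(18): 18−11=7 → H
X(23): 23−11=12 → M
F(5): 5−11=-6≡20 → U
B(1): 1−11=-10≡16 → Q
B(1): 1−11=-10≡16 → Q
X(23): 23−11=12 → M
T(19): 19−11=8 → I
I(8): 8−11=-3≡23 → X
M(12): 12−11=1 → B

UTHMUQQMIXB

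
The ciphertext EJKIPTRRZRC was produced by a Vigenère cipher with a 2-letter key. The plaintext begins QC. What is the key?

OH

Subtract each crib letter from the matching ciphertext letter (mod 26):
E(4)−Q(16)=-12≡14 → O
J(9)−C(2)=7 → H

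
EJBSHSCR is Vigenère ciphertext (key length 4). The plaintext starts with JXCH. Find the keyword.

VMZL

Subtract each crib letter from the matching ciphertext letter (mod 26):
E(4)−J(9)=-5≡21 → V
J(9)−X(23)=-14≡12 → M
B(1)−C(2)=-1≡25 → Z
S(18)−H(7)=11 → L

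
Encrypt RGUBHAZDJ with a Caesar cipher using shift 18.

JYMTZSRVB

R(17): 17+18=35≡9 → J
G(6): 6+18=24 → Y
U(20): 20+18=38≡12 → M
B(1): 1+18=19 → T
H(7): 7+18=25 → Z
A(0): 0+18=18 → S
Z(25): 25+18=43≡17 → R
D(3): 3+18=21 → V
J(9): 9+18=27≡1 → B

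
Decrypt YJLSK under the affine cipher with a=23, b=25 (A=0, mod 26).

JOWLF

The inverse of 23 mod 26 is 17, since 23·17=391≡1. Apply D(y)=17·(y−25) mod 26:
Y(24): 17·(24−25)=-17≡9 → J
J(9): 17·(9−25)=-272≡14 → O
L(11): 17·(11−25)=-238≡22 → W
S(18): 17·(18−25)=-119≡11 → L
K(10): 17·(10−25)=-255≡5 → F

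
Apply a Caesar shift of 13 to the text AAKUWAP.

NNXHJNC

A(0): 0+13=13 → N
A(0): 0+13=13 → N
K(10): 10+13=23 → X
U(20): 20+13=33≡7 → H
W(22): 22+13=35≡9 → J
A(0): 0+13=13 → N
P(15): 15+13=28≡2 → C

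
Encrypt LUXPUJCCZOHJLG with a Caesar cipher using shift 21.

L(11): 11+21=32≡6 → G
U(20): 20+21=41≡15 → P
X(23): 23+21=44≡18 → S
P(15): 15+21=36≡10 → K
U(20): 20+21=41≡15 → P
J(9): 9+21=30≡4 → E
C(2): 2+21=23 → X
C(2): 2+21=23 → X
Z(25): 25+21=46≡20 → U
O(14): 14+21=35≡9 → J
H(7): 7+21=28≡2 → C
J(9): 9+21=30≡4 → E
L(11): 11+21=32≡6 → G
G(6): 6+21=27≡1 → B

GPSKPEXXUJCEGB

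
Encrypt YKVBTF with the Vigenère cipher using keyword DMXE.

Repeat the key across the message: DMXEDM
Y(24)+D(3): 27≡1 → B
K(10)+M(12): 22 → W
V(21)+X(23): 44≡18 → S
B(1)+E(4): 5 → F
T(19)+D(3): 22 → W
F(5)+M(12): 17 → R

BWSFWR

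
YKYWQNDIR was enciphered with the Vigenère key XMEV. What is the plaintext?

Repeat the key across the ciphertext: XMEVXMEVX
Y(24)−X(23): 1 → B
K(10)−M(12): -2≡24 → Y
Y(24)−E(4): 20 → U
W(22)−V(21): 1 → B
Q(16)−X(23): -7≡19 → T
N(13)−M(12): 1 → B
D(3)−E(4): -1≡25 → Z
I(8)−V(21): -13≡13 → N
R(17)−X(23): -6≡20 → U

BYUBTBZNU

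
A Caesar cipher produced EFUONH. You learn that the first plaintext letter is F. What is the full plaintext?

FGVPOI

From the crib: E(4)−F(5)=-1≡25, so the shift is 25.
Subtract 25 from each ciphertext letter:
E(4): 4−25=-21≡5 → F
F(5): 5−25=-20≡6 → G
U(20): 20−25=-5≡21 → V
O(14): 14−25=-11≡15 → P
N(13): 13−25=-12≡14 → O
H(7): 7−25=-18≡8 → I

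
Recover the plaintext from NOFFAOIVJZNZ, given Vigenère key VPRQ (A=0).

SZOPFZRFOKWJ

Repeat the key across the ciphertext: VPRQVPRQVPRQ
N(13)−V(21): -8≡18 → S
O(14)−P(15): -1≡25 → Z
F(5)−R(17): -12≡14 → O
F(5)−Q(16): -11≡15 → P
A(0)−V(21): -21≡5 → F
O(14)−P(15): -1≡25 → Z
I(8)−R(17): -9≡17 → R
V(21)−Q(16): 5 → F
J(9)−V(21): -12≡14 → O
Z(25)−P(15): 10 → K
N(13)−R(17): -4≡22 → W
Z(25)−Q(16): 9 → J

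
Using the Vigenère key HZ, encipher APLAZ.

HOSZG

Repeat the key across the message: HZHZH
A(0)+H(7): 7 → H
P(15)+Z(25): 40≡14 → O
L(11)+H(7): 18 → S
A(0)+Z(25): 25 → Z
Z(25)+H(7): 32≡6 → G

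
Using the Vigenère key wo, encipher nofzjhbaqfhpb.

jcbnfvxomtddx

Repeat the key across the message: wowowowowowow
n(13)+w(22): 35≡9 → j
o(14)+o(14): 28≡2 → c
f(5)+w(22): 27≡1 → b
z(25)+o(14): 39≡13 → n
j(9)+w(22): 31≡5 → f
h(7)+o(14): 21 → v
b(1)+w(22): 23 → x
a(0)+o(14): 14 → o
q(16)+w(22): 38≡12 → m
f(5)+o(14): 19 → t
h(7)+w(22): 29≡3 → d
p(15)+o(14): 29≡3 → d
b(1)+w(22): 23 → x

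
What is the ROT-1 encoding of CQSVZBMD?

DRTWACNE

C(2): 2+1=3 → D
Q(16): 16+1=17 → R
S(18): 18+1=19 → T
V(21): 21+1=22 → W
Z(25): 25+1=26≡0 → A
B(1): 1+1=2 → C
M(12): 12+1=13 → N
D(3): 3+1=4 → E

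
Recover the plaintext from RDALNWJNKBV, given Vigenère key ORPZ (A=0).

DMLMZFUOWKG

Repeat the key across the ciphertext: ORPZORPZORP
R(17)−O(14): 3 → D
D(3)−R(17): -14≡12 → M
A(0)−P(15): -15≡11 → L
L(11)−Z(25): -14≡12 → M
N(13)−O(14): -1≡25 → Z
W(22)−R(17): 5 → F
J(9)−P(15): -6≡20 → U
N(13)−Z(25): -12≡14 → O
K(10)−O(14): -4≡22 → W
B(1)−R(17): -16≡10 → K
V(21)−P(15): 6 → G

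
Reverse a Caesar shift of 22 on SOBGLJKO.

S(18): 18−22=-4≡22 → W
O(14): 14−22=-8≡18 → S
B(1): 1−22=-21≡5 → F
G(6): 6−22=-16≡10 → K
L(11): 11−22=-11≡15 → P
J(9): 9−22=-13≡13 → N
K(10): 10−22=-12≡14 → O
O(14): 14−22=-8≡18 → S

WSFKPNOS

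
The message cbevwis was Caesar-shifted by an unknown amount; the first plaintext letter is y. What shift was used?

From the crib: c(2)−y(24)=-22≡4, so the shift is 4.

4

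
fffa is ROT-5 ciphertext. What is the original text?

f(5): 5−5=0 → a
f(5): 5−5=0 → a
f(5): 5−5=0 → a
a(0): 0−5=-5≡21 → v

aaav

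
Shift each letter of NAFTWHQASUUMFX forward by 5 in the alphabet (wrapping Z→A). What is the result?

N(13): 13+5=18 → S
A(0): 0+5=5 → F
F(5): 5+5=10 → K
T(19): 19+5=24 → Y
W(22): 22+5=27≡1 → B
H(7): 7+5=12 → M
Q(16): 16+5=21 → V
A(0): 0+5=5 → F
S(18): 18+5=23 → X
U(20): 20+5=25 → Z
U(20): 20+5=25 → Z
M(12): 12+5=17 → R
F(5): 5+5=10 → K
X(23): 23+5=28≡2 → C

SFKYBMVFXZZRKC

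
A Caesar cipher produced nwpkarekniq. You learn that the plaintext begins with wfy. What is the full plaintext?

From the crib: n(13)−w(22)=-9≡17, so the shift is 17.
Subtract 17 from each ciphertext letter:
n(13): 13−17=-4≡22 → w
w(22): 22−17=5 → f
p(15): 15−17=-2≡24 → y
k(10): 10−17=-7≡19 → t
a(0): 0−17=-17≡9 → j
r(17): 17−17=0 → a
e(4): 4−17=-13≡13 → n
k(10): 10−17=-7≡19 → t
n(13): 13−17=-4≡22 → w
i(8): 8−17=-9≡17 → r
q(16): 16−17=-1≡25 → z

wfytjantwrz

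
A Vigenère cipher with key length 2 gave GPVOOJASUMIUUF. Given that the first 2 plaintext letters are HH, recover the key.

Subtract each crib letter from the matching ciphertext letter (mod 26):
G(6)−H(7)=-1≡25 → Z
P(15)−H(7)=8 → I

ZI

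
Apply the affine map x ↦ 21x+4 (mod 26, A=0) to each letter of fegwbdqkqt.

fkayzpcgcn

f(5): 21·5+4=109≡5 → f
e(4): 21·4+4=88≡10 → k
g(6): 21·6+4=130≡0 → a
w(22): 21·22+4=466≡24 → y
b(1): 21·1+4=25 → z
d(3): 21·3+4=67≡15 → p
q(16): 21·16+4=340≡2 → c
k(10): 21·10+4=214≡6 → g
q(16): 21·16+4=340≡2 → c
t(19): 21·19+4=403≡13 → n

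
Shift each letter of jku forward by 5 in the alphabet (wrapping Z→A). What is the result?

opz

j(9): 9+5=14 → o
k(10): 10+5=15 → p
u(20): 20+5=25 → z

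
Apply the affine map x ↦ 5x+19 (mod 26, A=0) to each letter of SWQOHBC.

FZVLCYD

S(18): 5·18+19=109≡5 → F
W(22): 5·22+19=129≡25 → Z
Q(16): 5·16+19=99≡21 → V
O(14): 5·14+19=89≡11 → L
H(7): 5·7+19=54≡2 → C
B(1): 5·1+19=24 → Y
C(2): 5·2+19=29≡3 → D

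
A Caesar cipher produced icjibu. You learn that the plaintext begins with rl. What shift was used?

17

From the crib: i(8)−r(17)=-9≡17, so the shift is 17.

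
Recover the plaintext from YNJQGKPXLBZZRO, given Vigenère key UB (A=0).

EMPPMJVWRAFYXN

Repeat the key across the ciphertext: UBUBUBUBUBUBUB
Y(24)−U(20): 4 → E
N(13)−B(1): 12 → M
J(9)−U(20): -11≡15 → P
Q(16)−B(1): 15 → P
G(6)−U(20): -14≡12 → M
K(10)−B(1): 9 → J
P(15)−U(20): -5≡21 → V
X(23)−B(1): 22 → W
L(11)−U(20): -9≡17 → R
B(1)−B(1): 0 → A
Z(25)−U(20): 5 → F
Z(25)−B(1): 24 → Y
R(17)−U(20): -3≡23 → X
O(14)−B(1): 13 → N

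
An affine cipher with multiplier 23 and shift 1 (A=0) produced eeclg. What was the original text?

zzroh

The inverse of 23 mod 26 is 17, since 23·17=391≡1. Apply D(y)=17·(y−1) mod 26:
e(4): 17·(4−1)=51≡25 → z
e(4): 17·(4−1)=51≡25 → z
c(2): 17·(2−1)=17 → r
l(11): 17·(11−1)=170≡14 → o
g(6): 17·(6−1)=85≡7 → h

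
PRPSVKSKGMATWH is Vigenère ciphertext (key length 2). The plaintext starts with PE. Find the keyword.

AN

Subtract each crib letter from the matching ciphertext letter (mod 26):
P(15)−P(15)=0 → A
R(17)−E(4)=13 → N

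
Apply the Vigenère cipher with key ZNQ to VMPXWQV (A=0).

Repeat the key across the message: ZNQZNQZ
V(21)+Z(25): 46≡20 → U
M(12)+N(13): 25 → Z
P(15)+Q(16): 31≡5 → F
X(23)+Z(25): 48≡22 → W
W(22)+N(13): 35≡9 → J
Q(16)+Q(16): 32≡6 → G
V(21)+Z(25): 46≡20 → U

UZFWJGU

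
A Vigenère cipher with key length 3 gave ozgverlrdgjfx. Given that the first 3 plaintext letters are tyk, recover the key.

Subtract each crib letter from the matching ciphertext letter (mod 26):
o(14)−t(19)=-5≡21 → v
z(25)−y(24)=1 → b
g(6)−k(10)=-4≡22 → w

vbw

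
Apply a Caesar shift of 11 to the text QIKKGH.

Q(16): 16+11=27≡1 → B
I(8): 8+11=19 → T
K(10): 10+11=21 → V
K(10): 10+11=21 → V
G(6): 6+11=17 → R
H(7): 7+11=18 → S

BTVVRS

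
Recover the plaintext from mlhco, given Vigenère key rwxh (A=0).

Repeat the key across the ciphertext: rwxhr
m(12)−r(17): -5≡21 → v
l(11)−w(22): -11≡15 → p
h(7)−x(23): -16≡10 → k
c(2)−h(7): -5≡21 → v
o(14)−r(17): -3≡23 → x

vpkvx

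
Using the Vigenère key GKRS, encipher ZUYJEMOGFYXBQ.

FEPBKWFYLIOTW

Repeat the key across the message: GKRSGKRSGKRSG
Z(25)+G(6): 31≡5 → F
U(20)+K(10): 30≡4 → E
Y(24)+R(17): 41≡15 → P
J(9)+S(18): 27≡1 → B
E(4)+G(6): 10 → K
M(12)+K(10): 22 → W
O(14)+R(17): 31≡5 → F
G(6)+S(18): 24 → Y
F(5)+G(6): 11 → L
Y(24)+K(10): 34≡8 → I
X(23)+R(17): 40≡14 → O
B(1)+S(18): 19 → T
Q(16)+G(6): 22 → W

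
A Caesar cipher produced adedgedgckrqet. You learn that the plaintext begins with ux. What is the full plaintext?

From the crib: a(0)−u(20)=-20≡6, so the shift is 6.
Subtract 6 from each ciphertext letter:
a(0): 0−6=-6≡20 → u
d(3): 3−6=-3≡23 → x
e(4): 4−6=-2≡24 → y
d(3): 3−6=-3≡23 → x
g(6): 6−6=0 → a
e(4): 4−6=-2≡24 → y
d(3): 3−6=-3≡23 → x
g(6): 6−6=0 → a
c(2): 2−6=-4≡22 → w
k(10): 10−6=4 → e
r(17): 17−6=11 → l
q(16): 16−6=10 → k
e(4): 4−6=-2≡24 → y
t(19): 19−6=13 → n

uxyxayxawelkyn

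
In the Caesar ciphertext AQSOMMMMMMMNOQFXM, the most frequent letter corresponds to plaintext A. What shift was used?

12

The most frequent ciphertext letter is M (appears 8 times).
M is position 12; A is position 0.
Shift = 12.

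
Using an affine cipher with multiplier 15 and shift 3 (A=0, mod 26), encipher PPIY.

P(15): 15·15+3=228≡20 → U
P(15): 15·15+3=228≡20 → U
I(8): 15·8+3=123≡19 → T
Y(24): 15·24+3=363≡25 → Z

UUTZ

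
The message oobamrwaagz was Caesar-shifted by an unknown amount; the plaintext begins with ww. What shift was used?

From the crib: o(14)−w(22)=-8≡18, so the shift is 18.

18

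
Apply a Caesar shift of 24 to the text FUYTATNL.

F(5): 5+24=29≡3 → D
U(20): 20+24=44≡18 → S
Y(24): 24+24=48≡22 → W
T(19): 19+24=43≡17 → R
A(0): 0+24=24 → Y
T(19): 19+24=43≡17 → R
N(13): 13+24=37≡11 → L
L(11): 11+24=35≡9 → J

DSWRYRLJ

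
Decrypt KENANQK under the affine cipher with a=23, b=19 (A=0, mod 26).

DFCPCBD

The inverse of 23 mod 26 is 17, since 23·17=391≡1. Apply D(y)=17·(y−19) mod 26:
K(10): 17·(10−19)=-153≡3 → D
E(4): 17·(4−19)=-255≡5 → F
N(13): 17·(13−19)=-102≡2 → C
A(0): 17·(0−19)=-323≡15 → P
N(13): 17·(13−19)=-102≡2 → C
Q(16): 17·(16−19)=-51≡1 → B
K(10): 17·(10−19)=-153≡3 → D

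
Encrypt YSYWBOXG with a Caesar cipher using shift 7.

FZFDIVEN

Y(24): 24+7=31≡5 → F
S(18): 18+7=25 → Z
Y(24): 24+7=31≡5 → F
W(22): 22+7=29≡3 → D
B(1): 1+7=8 → I
O(14): 14+7=21 → V
X(23): 23+7=30≡4 → E
G(6): 6+7=13 → N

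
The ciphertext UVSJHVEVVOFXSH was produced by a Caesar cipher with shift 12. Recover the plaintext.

U(20): 20−12=8 → I
V(21): 21−12=9 → J
S(18): 18−12=6 → G
J(9): 9−12=-3≡23 → X
H(7): 7−12=-5≡21 → V
V(21): 21−12=9 → J
E(4): 4−12=-8≡18 → S
V(21): 21−12=9 → J
V(21): 21−12=9 → J
O(14): 14−12=2 → C
F(5): 5−12=-7≡19 → T
X(23): 23−12=11 → L
S(18): 18−12=6 → G
H(7): 7−12=-5≡21 → V

IJGXVJSJJCTLGV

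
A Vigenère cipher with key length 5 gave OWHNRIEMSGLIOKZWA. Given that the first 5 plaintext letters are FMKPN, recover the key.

JKXYE

Subtract each crib letter from the matching ciphertext letter (mod 26):
O(14)−F(5)=9 → J
W(22)−M(12)=10 → K
H(7)−K(10)=-3≡23 → X
N(13)−P(15)=-2≡24 → Y
R(17)−N(13)=4 → E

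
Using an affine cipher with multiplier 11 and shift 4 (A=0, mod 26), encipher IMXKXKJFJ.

OGXKXKZHZ

I(8): 11·8+4=92≡14 → O
M(12): 11·12+4=136≡6 → G
X(23): 11·23+4=257≡23 → X
K(10): 11·10+4=114≡10 → K
X(23): 11·23+4=257≡23 → X
K(10): 11·10+4=114≡10 → K
J(9): 11·9+4=103≡25 → Z
F(5): 11·5+4=59≡7 → H
J(9): 11·9+4=103≡25 → Z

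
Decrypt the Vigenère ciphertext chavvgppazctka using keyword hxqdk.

Repeat the key across the ciphertext: hxqdkhxqdkhxqd
c(2)−h(7): -5≡21 → v
h(7)−x(23): -16≡10 → k
a(0)−q(16): -16≡10 → k
v(21)−d(3): 18 → s
v(21)−k(10): 11 → l
g(6)−h(7): -1≡25 → z
p(15)−x(23): -8≡18 → s
p(15)−q(16): -1≡25 → z
a(0)−d(3): -3≡23 → x
z(25)−k(10): 15 → p
c(2)−h(7): -5≡21 → v
t(19)−x(23): -4≡22 → w
k(10)−q(16): -6≡20 → u
a(0)−d(3): -3≡23 → x

vkkslzszxpvwux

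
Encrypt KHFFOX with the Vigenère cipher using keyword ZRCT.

Repeat the key across the message: ZRCTZR
K(10)+Z(25): 35≡9 → J
H(7)+R(17): 24 → Y
F(5)+C(2): 7 → H
F(5)+T(19): 24 → Y
O(14)+Z(25): 39≡13 → N
X(23)+R(17): 40≡14 → O

JYHYNO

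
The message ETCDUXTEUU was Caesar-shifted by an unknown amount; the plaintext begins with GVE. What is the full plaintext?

GVEFWZVGWW

From the crib: E(4)−G(6)=-2≡24, so the shift is 24.
Subtract 24 from each ciphertext letter:
E(4): 4−24=-20≡6 → G
T(19): 19−24=-5≡21 → V
C(2): 2−24=-22≡4 → E
D(3): 3−24=-21≡5 → F
U(20): 20−24=-4≡22 → W
X(23): 23−24=-1≡25 → Z
T(19): 19−24=-5≡21 → V
E(4): 4−24=-20≡6 → G
U(20): 20−24=-4≡22 → W
U(20): 20−24=-4≡22 → W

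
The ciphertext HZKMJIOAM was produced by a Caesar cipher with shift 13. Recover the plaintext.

H(7): 7−13=-6≡20 → U
Z(25): 25−13=12 → M
K(10): 10−13=-3≡23 → X
M(12): 12−13=-1≡25 → Z
J(9): 9−13=-4≡22 → W
I(8): 8−13=-5≡21 → V
O(14): 14−13=1 → B
A(0): 0−13=-13≡13 → N
M(12): 12−13=-1≡25 → Z

UMXZWVBNZ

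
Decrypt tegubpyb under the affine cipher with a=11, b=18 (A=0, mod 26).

tugmpvkp

The inverse of 11 mod 26 is 19, since 11·19=209≡1. Apply D(y)=19·(y−18) mod 26:
t(19): 19·(19−18)=19 → t
e(4): 19·(4−18)=-266≡20 → u
g(6): 19·(6−18)=-228≡6 → g
u(20): 19·(20−18)=38≡12 → m
b(1): 19·(1−18)=-323≡15 → p
p(15): 19·(15−18)=-57≡21 → v
y(24): 19·(24−18)=114≡10 → k
b(1): 19·(1−18)=-323≡15 → p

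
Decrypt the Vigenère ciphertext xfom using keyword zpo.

yqan

Repeat the key across the ciphertext: zpoz
x(23)−z(25): -2≡24 → y
f(5)−p(15): -10≡16 → q
o(14)−o(14): 0 → a
m(12)−z(25): -13≡13 → n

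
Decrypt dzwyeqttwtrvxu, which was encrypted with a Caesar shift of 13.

d(3): 3−13=-10≡16 → q
z(25): 25−13=12 → m
w(22): 22−13=9 → j
y(24): 24−13=11 → l
e(4): 4−13=-9≡17 → r
q(16): 16−13=3 → d
t(19): 19−13=6 → g
t(19): 19−13=6 → g
w(22): 22−13=9 → j
t(19): 19−13=6 → g
r(17): 17−13=4 → e
v(21): 21−13=8 → i
x(23): 23−13=10 → k
u(20): 20−13=7 → h

qmjlrdggjgeikh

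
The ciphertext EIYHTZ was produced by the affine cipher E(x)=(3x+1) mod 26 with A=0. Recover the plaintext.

BLZCGI

The inverse of 3 mod 26 is 9, since 3·9=27≡1. Apply D(y)=9·(y−1) mod 26:
E(4): 9·(4−1)=27≡1 → B
I(8): 9·(8−1)=63≡11 → L
Y(24): 9·(24−1)=207≡25 → Z
H(7): 9·(7−1)=54≡2 → C
T(19): 9·(19−1)=162≡6 → G
Z(25): 9·(25−1)=216≡8 → I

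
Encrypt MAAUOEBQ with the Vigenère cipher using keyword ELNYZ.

Repeat the key across the message: ELNYZELN
M(12)+E(4): 16 → Q
A(0)+L(11): 11 → L
A(0)+N(13): 13 → N
U(20)+Y(24): 44≡18 → S
O(14)+Z(25): 39≡13 → N
E(4)+E(4): 8 → I
B(1)+L(11): 12 → M
Q(16)+N(13): 29≡3 → D

QLNSNIMD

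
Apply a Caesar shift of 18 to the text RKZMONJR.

JCREGFBJ

R(17): 17+18=35≡9 → J
K(10): 10+18=28≡2 → C
Z(25): 25+18=43≡17 → R
M(12): 12+18=30≡4 → E
O(14): 14+18=32≡6 → G
N(13): 13+18=31≡5 → F
J(9): 9+18=27≡1 → B
R(17): 17+18=35≡9 → J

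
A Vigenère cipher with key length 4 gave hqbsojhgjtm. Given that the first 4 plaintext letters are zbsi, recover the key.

ipjk

Subtract each crib letter from the matching ciphertext letter (mod 26):
h(7)−z(25)=-18≡8 → i
q(16)−b(1)=15 → p
b(1)−s(18)=-17≡9 → j
s(18)−i(8)=10 → k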